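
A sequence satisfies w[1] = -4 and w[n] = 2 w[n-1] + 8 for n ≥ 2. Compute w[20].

2097144

The fixed point is 8/(1 - 2) = -8, so w[n] + 8 = 2(w[n-1] + 8).
Hence w[n] = 4·2^{n-1} - 8.
w[20] = 4·2^{19} - 8 = 4·524288 - 8 = 2097144.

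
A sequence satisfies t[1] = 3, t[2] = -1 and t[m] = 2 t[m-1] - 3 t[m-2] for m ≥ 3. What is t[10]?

t[3] = 2*(-1) - 3*3 = -11
t[4] = 2*(-11) - 3*(-1) = -19
t[5] = 2*(-19) - 3*(-11) = -5
t[6] = 2*(-5) - 3*(-19) = 47
t[7] = 2*47 - 3*(-5) = 109
t[8] = 2*109 - 3*47 = 77
t[9] = 2*77 - 3*109 = -173
t[10] = 2*(-173) - 3*77 = -577

-577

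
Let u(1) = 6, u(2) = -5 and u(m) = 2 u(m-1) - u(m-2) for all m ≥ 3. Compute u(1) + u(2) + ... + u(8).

-260

u(3) = 2(-5) - 6 = -16
u(4) = 2(-16) - (-5) = -27
u(5) = 2(-27) - (-16) = -38
u(6) = 2(-38) - (-27) = -49
u(7) = 2(-49) - (-38) = -60
u(8) = 2(-60) - (-49) = -71
Sum = 6 + (-5) + (-16) + (-27) + (-38) + (-49) + (-60) + (-71) = -260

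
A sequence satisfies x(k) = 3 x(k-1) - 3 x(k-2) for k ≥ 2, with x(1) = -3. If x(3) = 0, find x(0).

-2

Let x(0) = v.
x(2) = -9 - 3v
x(3) = -18 - 9v
So -18 - 9v = 0, giving v = -2.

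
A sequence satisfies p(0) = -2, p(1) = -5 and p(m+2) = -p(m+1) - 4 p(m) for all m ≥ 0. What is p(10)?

157

p(2) = -(-5) - 4*(-2) = 13
p(3) = -13 - 4*(-5) = 7
p(4) = -7 - 4*13 = -59
p(5) = -(-59) - 4*7 = 31
p(6) = -31 - 4*(-59) = 205
p(7) = -205 - 4*31 = -329
p(8) = -(-329) - 4*205 = -491
p(9) = -(-491) - 4*(-329) = 1807
p(10) = -1807 - 4*(-491) = 157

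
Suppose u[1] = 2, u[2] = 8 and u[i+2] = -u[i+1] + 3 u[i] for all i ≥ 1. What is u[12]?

14510

u[3] = -8 + 3(2) = -2
u[4] = -(-2) + 3(8) = 26
u[5] = -26 + 3(-2) = -32
u[6] = -(-32) + 3(26) = 110
u[7] = -110 + 3(-32) = -206
u[8] = -(-206) + 3(110) = 536
u[9] = -536 + 3(-206) = -1154
u[10] = -(-1154) + 3(536) = 2762
u[11] = -2762 + 3(-1154) = -6224
u[12] = -(-6224) + 3(2762) = 14510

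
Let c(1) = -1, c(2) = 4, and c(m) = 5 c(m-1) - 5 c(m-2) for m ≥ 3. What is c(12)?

3346875

c(3) = 5·4 - 5·(-1) = 25
c(4) = 5·25 - 5·4 = 105
c(5) = 5·105 - 5·25 = 400
c(6) = 5·400 - 5·105 = 1475
c(7) = 5·1475 - 5·400 = 5375
c(8) = 5·5375 - 5·1475 = 19500
c(9) = 5·19500 - 5·5375 = 70625
c(10) = 5·70625 - 5·19500 = 255625
c(11) = 5·255625 - 5·70625 = 925000
c(12) = 5·925000 - 5·255625 = 3346875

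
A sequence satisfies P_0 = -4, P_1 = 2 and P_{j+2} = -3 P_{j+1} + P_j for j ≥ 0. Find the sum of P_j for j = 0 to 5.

264

P_2 = -3*2 + (-4) = -10
P_3 = -3*(-10) + 2 = 32
P_4 = -3*32 + (-10) = -106
P_5 = -3*(-106) + 32 = 350
Sum = (-4) + 2 + (-10) + 32 + (-106) + 350 = 264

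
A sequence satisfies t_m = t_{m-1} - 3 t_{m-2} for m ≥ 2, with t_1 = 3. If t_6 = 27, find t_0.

7

Let t_0 = z.
t_2 = 3 - 3z
t_3 = -6 - 3z
t_4 = -15 + 6z
t_5 = 3 + 15z
t_6 = 48 - 3z
So 48 - 3z = 27, giving z = 7.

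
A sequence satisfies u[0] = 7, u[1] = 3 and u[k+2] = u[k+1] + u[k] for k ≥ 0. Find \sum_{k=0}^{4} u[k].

u[2] = 3 + 7 = 10
u[3] = 10 + 3 = 13
u[4] = 13 + 10 = 23
Sum = 7 + 3 + 10 + 13 + 23 = 56

56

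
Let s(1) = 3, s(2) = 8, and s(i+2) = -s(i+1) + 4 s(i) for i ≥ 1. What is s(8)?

668

s(3) = -8 + 4*3 = 4
s(4) = -4 + 4*8 = 28
s(5) = -28 + 4*4 = -12
s(6) = -(-12) + 4*28 = 124
s(7) = -124 + 4*(-12) = -172
s(8) = -(-172) + 4*124 = 668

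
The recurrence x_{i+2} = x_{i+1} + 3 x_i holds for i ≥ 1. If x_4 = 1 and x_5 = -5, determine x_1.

-1

Rearranging, x_{i-2} = (x_i - x_{i-1}) / 3.
x_3 = (-5 - 1) / 3 = -6/3 = -2
x_2 = (1 - (-2)) / 3 = 3/3 = 1
x_1 = (-2 - 1) / 3 = -3/3 = -1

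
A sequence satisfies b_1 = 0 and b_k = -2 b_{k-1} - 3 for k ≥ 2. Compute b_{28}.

-134217729

The fixed point is -3/(1 + 2) = -1, so b_k + 1 = -2(b_{k-1} + 1).
Hence b_k = 1·(-2)^{k-1} - 1.
b_{28} = 1·(-2)^{27} - 1 = 1·-134217728 - 1 = -134217729.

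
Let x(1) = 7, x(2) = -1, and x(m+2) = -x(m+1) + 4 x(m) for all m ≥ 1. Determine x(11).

x(3) = -(-1) + 4(7) = 29
x(4) = -29 + 4(-1) = -33
x(5) = -(-33) + 4(29) = 149
x(6) = -149 + 4(-33) = -281
x(7) = -(-281) + 4(149) = 877
x(8) = -877 + 4(-281) = -2001
x(9) = -(-2001) + 4(877) = 5509
x(10) = -5509 + 4(-2001) = -13513
x(11) = -(-13513) + 4(5509) = 35549

35549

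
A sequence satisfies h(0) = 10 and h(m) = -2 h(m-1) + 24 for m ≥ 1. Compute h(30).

2147483656

The fixed point is 24/(1 + 2) = 8, so h(m) - 8 = -2(h(m-1) - 8).
Hence h(m) = 2·(-2)^m + 8.
h(30) = 2·(-2)^{30} + 8 = 2·1073741824 + 8 = 2147483656.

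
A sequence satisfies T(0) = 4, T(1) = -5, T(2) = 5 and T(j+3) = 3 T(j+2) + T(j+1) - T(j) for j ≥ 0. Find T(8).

T(3) = 3·5 + (-5) - 4 = 6
T(4) = 3·6 + 5 - (-5) = 28
T(5) = 3·28 + 6 - 5 = 85
T(6) = 3·85 + 28 - 6 = 277
T(7) = 3·277 + 85 - 28 = 888
T(8) = 3·888 + 277 - 85 = 2856

2856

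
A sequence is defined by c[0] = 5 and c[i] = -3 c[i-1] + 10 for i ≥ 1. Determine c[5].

c[1] = -3(5) + 10 = -5
c[2] = -3(-5) + 10 = 25
c[3] = -3(25) + 10 = -65
c[4] = -3(-65) + 10 = 205
c[5] = -3(205) + 10 = -605

-605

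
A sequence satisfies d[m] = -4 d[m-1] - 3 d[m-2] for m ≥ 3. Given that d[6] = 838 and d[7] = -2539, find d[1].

Rearranging, d[m-2] = (d[m] + 4 d[m-1]) / -3.
d[5] = (-2539 + 4·838) / -3 = 813/-3 = -271
d[4] = (838 + 4·(-271)) / -3 = -246/-3 = 82
d[3] = (-271 + 4·82) / -3 = 57/-3 = -19
d[2] = (82 + 4·(-19)) / -3 = 6/-3 = -2
d[1] = (-19 + 4·(-2)) / -3 = -27/-3 = 9

9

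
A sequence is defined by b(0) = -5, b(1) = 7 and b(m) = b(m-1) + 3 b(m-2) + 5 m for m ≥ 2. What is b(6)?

425

b(2) = 7 + 3(-5) + 10 = 2
b(3) = 2 + 3(7) + 15 = 38
b(4) = 38 + 3(2) + 20 = 64
b(5) = 64 + 3(38) + 25 = 203
b(6) = 203 + 3(64) + 30 = 425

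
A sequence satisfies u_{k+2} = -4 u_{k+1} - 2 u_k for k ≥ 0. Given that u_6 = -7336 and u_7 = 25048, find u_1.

Rearranging, u_{k-2} = (u_k + 4 u_{k-1}) / -2.
u_5 = (25048 + 4*(-7336)) / -2 = -4296/-2 = 2148
u_4 = (-7336 + 4*2148) / -2 = 1256/-2 = -628
u_3 = (2148 + 4*(-628)) / -2 = -364/-2 = 182
u_2 = (-628 + 4*182) / -2 = 100/-2 = -50
u_1 = (182 + 4*(-50)) / -2 = -18/-2 = 9

9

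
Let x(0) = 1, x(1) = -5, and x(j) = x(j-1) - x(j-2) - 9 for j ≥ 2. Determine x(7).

x(2) = (-5) - 1 - 9 = -15
x(3) = (-15) - (-5) - 9 = -19
x(4) = (-19) - (-15) - 9 = -13
x(5) = (-13) - (-19) - 9 = -3
x(6) = (-3) - (-13) - 9 = 1
x(7) = 1 - (-3) - 9 = -5

-5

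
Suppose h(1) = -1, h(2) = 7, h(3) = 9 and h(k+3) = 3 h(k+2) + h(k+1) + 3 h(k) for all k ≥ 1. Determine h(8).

5287

h(4) = 3(9) + 7 + 3(-1) = 31
h(5) = 3(31) + 9 + 3(7) = 123
h(6) = 3(123) + 31 + 3(9) = 427
h(7) = 3(427) + 123 + 3(31) = 1497
h(8) = 3(1497) + 427 + 3(123) = 5287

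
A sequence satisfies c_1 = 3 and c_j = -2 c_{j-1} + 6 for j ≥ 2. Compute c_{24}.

The fixed point is 6/(1 + 2) = 2, so c_j - 2 = -2(c_{j-1} - 2).
Hence c_j = 1·(-2)^{j-1} + 2.
c_{24} = 1·(-2)^{23} + 2 = 1·-8388608 + 2 = -8388606.

-8388606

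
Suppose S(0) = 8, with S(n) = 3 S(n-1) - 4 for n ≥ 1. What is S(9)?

S(1) = 3·8 - 4 = 20
S(2) = 3·20 - 4 = 56
S(3) = 3·56 - 4 = 164
S(4) = 3·164 - 4 = 488
S(5) = 3·488 - 4 = 1460
S(6) = 3·1460 - 4 = 4376
S(7) = 3·4376 - 4 = 13124
S(8) = 3·13124 - 4 = 39368
S(9) = 3·39368 - 4 = 118100

118100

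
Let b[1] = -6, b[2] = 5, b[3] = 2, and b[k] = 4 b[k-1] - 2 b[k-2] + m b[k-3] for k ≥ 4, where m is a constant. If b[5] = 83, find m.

b[4] = -2 - 6m
b[5] = -12 - 19m
So -12 - 19m = 83, giving m = -5.

-5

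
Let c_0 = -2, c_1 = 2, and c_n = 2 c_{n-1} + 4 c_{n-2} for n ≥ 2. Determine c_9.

c_2 = 2·2 + 4·(-2) = -4
c_3 = 2·(-4) + 4·2 = 0
c_4 = 2·0 + 4·(-4) = -16
c_5 = 2·(-16) + 4·0 = -32
c_6 = 2·(-32) + 4·(-16) = -128
c_7 = 2·(-128) + 4·(-32) = -384
c_8 = 2·(-384) + 4·(-128) = -1280
c_9 = 2·(-1280) + 4·(-384) = -4096

-4096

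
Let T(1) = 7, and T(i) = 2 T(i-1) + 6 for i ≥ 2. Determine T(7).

T(2) = 2(7) + 6 = 20
T(3) = 2(20) + 6 = 46
T(4) = 2(46) + 6 = 98
T(5) = 2(98) + 6 = 202
T(6) = 2(202) + 6 = 410
T(7) = 2(410) + 6 = 826

826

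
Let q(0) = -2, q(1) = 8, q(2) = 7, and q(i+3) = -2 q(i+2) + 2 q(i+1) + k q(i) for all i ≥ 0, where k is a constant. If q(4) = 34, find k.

q(3) = 2 - 2k
q(4) = 10 + 12k
So 10 + 12k = 34, giving k = 2.

2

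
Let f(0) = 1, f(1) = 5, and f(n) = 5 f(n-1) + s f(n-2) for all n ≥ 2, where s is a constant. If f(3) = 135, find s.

f(2) = 25 + s
f(3) = 125 + 10s
So 125 + 10s = 135, giving s = 1.

1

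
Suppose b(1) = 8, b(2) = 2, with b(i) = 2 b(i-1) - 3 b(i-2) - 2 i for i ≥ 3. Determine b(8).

398

b(3) = 2·2 - 3·8 - 6 = -26
b(4) = 2·(-26) - 3·2 - 8 = -66
b(5) = 2·(-66) - 3·(-26) - 10 = -64
b(6) = 2·(-64) - 3·(-66) - 12 = 58
b(7) = 2·58 - 3·(-64) - 14 = 294
b(8) = 2·294 - 3·58 - 16 = 398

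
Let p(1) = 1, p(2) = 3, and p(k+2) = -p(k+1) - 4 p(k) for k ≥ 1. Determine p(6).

-13

p(3) = -3 - 4·1 = -7
p(4) = -(-7) - 4·3 = -5
p(5) = -(-5) - 4·(-7) = 33
p(6) = -33 - 4·(-5) = -13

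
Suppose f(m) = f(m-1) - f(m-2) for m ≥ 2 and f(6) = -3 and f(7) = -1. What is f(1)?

Rearranging, f(m-2) = -(f(m) - f(m-1)).
f(5) = -(-1 - (-3)) = -2
f(4) = -(-3 - (-2)) = 1
f(3) = -(-2 - 1) = 3
f(2) = -(1 - 3) = 2
f(1) = -(3 - 2) = -1

-1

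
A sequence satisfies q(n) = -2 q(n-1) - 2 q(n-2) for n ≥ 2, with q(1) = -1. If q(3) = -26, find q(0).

-6

Let q(0) = w.
q(2) = 2 - 2w
q(3) = -2 + 4w
So -2 + 4w = -26, giving w = -6.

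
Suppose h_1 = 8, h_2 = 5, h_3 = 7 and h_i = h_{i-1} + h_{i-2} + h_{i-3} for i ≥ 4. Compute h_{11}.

1259

h_4 = 7 + 5 + 8 = 20
h_5 = 20 + 7 + 5 = 32
h_6 = 32 + 20 + 7 = 59
h_7 = 59 + 32 + 20 = 111
h_8 = 111 + 59 + 32 = 202
h_9 = 202 + 111 + 59 = 372
h_{10} = 372 + 202 + 111 = 685
h_{11} = 685 + 372 + 202 = 1259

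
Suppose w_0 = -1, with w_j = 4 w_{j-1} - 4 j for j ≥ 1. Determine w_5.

w_1 = 4·(-1) - 4 = -8
w_2 = 4·(-8) - 8 = -40
w_3 = 4·(-40) - 12 = -172
w_4 = 4·(-172) - 16 = -704
w_5 = 4·(-704) - 20 = -2836

-2836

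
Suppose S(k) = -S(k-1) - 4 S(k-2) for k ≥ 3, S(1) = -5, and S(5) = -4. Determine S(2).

8

Let S(2) = v.
S(3) = 20 - v
S(4) = -20 - 3v
S(5) = -60 + 7v
So -60 + 7v = -4, giving v = 8.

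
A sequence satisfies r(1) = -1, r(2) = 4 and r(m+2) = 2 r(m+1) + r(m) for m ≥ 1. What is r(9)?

r(3) = 2*4 + (-1) = 7
r(4) = 2*7 + 4 = 18
r(5) = 2*18 + 7 = 43
r(6) = 2*43 + 18 = 104
r(7) = 2*104 + 43 = 251
r(8) = 2*251 + 104 = 606
r(9) = 2*606 + 251 = 1463

1463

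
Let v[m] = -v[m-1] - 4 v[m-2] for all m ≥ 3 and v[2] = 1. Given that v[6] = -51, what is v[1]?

Let v[1] = w.
v[3] = -1 - 4w
v[4] = -3 + 4w
v[5] = 7 + 12w
v[6] = 5 - 28w
So 5 - 28w = -51, giving w = 2.

2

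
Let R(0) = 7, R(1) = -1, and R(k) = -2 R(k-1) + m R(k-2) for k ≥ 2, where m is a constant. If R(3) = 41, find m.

-3

R(2) = 2 + 7m
R(3) = -4 - 15m
So -4 - 15m = 41, giving m = -3.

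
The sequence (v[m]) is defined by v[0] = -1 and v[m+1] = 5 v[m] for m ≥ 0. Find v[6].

-15625

v[1] = 5(-1) = -5
v[2] = 5(-5) = -25
v[3] = 5(-25) = -125
v[4] = 5(-125) = -625
v[5] = 5(-625) = -3125
v[6] = 5(-3125) = -15625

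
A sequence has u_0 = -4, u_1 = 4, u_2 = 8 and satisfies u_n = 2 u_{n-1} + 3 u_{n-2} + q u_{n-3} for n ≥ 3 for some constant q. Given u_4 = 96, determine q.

u_3 = 28 - 4q
u_4 = 80 - 4q
So 80 - 4q = 96, giving q = -4.

-4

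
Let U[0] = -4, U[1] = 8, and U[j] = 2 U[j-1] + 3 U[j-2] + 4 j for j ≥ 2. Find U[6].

1628

U[2] = 2·8 + 3·(-4) + 8 = 12
U[3] = 2·12 + 3·8 + 12 = 60
U[4] = 2·60 + 3·12 + 16 = 172
U[5] = 2·172 + 3·60 + 20 = 544
U[6] = 2·544 + 3·172 + 24 = 1628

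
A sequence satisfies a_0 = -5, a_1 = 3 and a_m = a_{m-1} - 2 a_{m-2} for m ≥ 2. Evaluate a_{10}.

-203

a_2 = 3 - 2·(-5) = 13
a_3 = 13 - 2·3 = 7
a_4 = 7 - 2·13 = -19
a_5 = (-19) - 2·7 = -33
a_6 = (-33) - 2·(-19) = 5
a_7 = 5 - 2·(-33) = 71
a_8 = 71 - 2·5 = 61
a_9 = 61 - 2·71 = -81
a_{10} = (-81) - 2·61 = -203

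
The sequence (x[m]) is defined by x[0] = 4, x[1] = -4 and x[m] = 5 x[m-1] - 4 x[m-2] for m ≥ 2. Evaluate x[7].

-43684

x[2] = 5·(-4) - 4·4 = -36
x[3] = 5·(-36) - 4·(-4) = -164
x[4] = 5·(-164) - 4·(-36) = -676
x[5] = 5·(-676) - 4·(-164) = -2724
x[6] = 5·(-2724) - 4·(-676) = -10916
x[7] = 5·(-10916) - 4·(-2724) = -43684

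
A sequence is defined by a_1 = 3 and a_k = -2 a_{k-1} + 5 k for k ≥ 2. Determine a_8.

a_2 = -2(3) + 10 = 4
a_3 = -2(4) + 15 = 7
a_4 = -2(7) + 20 = 6
a_5 = -2(6) + 25 = 13
a_6 = -2(13) + 30 = 4
a_7 = -2(4) + 35 = 27
a_8 = -2(27) + 40 = -14

-14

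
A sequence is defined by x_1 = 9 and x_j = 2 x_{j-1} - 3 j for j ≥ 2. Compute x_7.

x_2 = 2*9 - 6 = 12
x_3 = 2*12 - 9 = 15
x_4 = 2*15 - 12 = 18
x_5 = 2*18 - 15 = 21
x_6 = 2*21 - 18 = 24
x_7 = 2*24 - 21 = 27

27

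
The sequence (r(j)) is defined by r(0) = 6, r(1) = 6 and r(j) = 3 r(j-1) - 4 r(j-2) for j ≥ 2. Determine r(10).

1722

r(2) = 3(6) - 4(6) = -6
r(3) = 3(-6) - 4(6) = -42
r(4) = 3(-42) - 4(-6) = -102
r(5) = 3(-102) - 4(-42) = -138
r(6) = 3(-138) - 4(-102) = -6
r(7) = 3(-6) - 4(-138) = 534
r(8) = 3(534) - 4(-6) = 1626
r(9) = 3(1626) - 4(534) = 2742
r(10) = 3(2742) - 4(1626) = 1722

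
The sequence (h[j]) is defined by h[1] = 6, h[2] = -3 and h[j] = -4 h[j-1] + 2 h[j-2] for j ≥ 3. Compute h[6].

h[3] = -4(-3) + 2(6) = 24
h[4] = -4(24) + 2(-3) = -102
h[5] = -4(-102) + 2(24) = 456
h[6] = -4(456) + 2(-102) = -2028

-2028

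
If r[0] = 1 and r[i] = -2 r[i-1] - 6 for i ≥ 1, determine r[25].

-100663298

The fixed point is -6/(1 + 2) = -2, so r[i] + 2 = -2(r[i-1] + 2).
Hence r[i] = 3·(-2)^i - 2.
r[25] = 3·(-2)^{25} - 2 = 3·-33554432 - 2 = -100663298.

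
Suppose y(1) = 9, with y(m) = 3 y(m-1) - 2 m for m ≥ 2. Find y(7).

4747

y(2) = 3*9 - 4 = 23
y(3) = 3*23 - 6 = 63
y(4) = 3*63 - 8 = 181
y(5) = 3*181 - 10 = 533
y(6) = 3*533 - 12 = 1587
y(7) = 3*1587 - 14 = 4747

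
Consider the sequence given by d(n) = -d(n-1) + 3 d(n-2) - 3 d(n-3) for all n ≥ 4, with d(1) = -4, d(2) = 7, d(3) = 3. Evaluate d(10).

5739

d(4) = -3 + 3*7 - 3*(-4) = 30
d(5) = -30 + 3*3 - 3*7 = -42
d(6) = -(-42) + 3*30 - 3*3 = 123
d(7) = -123 + 3*(-42) - 3*30 = -339
d(8) = -(-339) + 3*123 - 3*(-42) = 834
d(9) = -834 + 3*(-339) - 3*123 = -2220
d(10) = -(-2220) + 3*834 - 3*(-339) = 5739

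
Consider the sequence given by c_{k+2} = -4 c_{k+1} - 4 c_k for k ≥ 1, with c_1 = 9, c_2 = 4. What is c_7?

c_3 = -4(4) - 4(9) = -52
c_4 = -4(-52) - 4(4) = 192
c_5 = -4(192) - 4(-52) = -560
c_6 = -4(-560) - 4(192) = 1472
c_7 = -4(1472) - 4(-560) = -3648

-3648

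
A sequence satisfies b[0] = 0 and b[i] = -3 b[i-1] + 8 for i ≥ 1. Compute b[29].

The fixed point is 8/(1 + 3) = 2, so b[i] - 2 = -3(b[i-1] - 2).
Hence b[i] = -2·(-3)^i + 2.
b[29] = -2·(-3)^{29} + 2 = -2·-68630377364883 + 2 = 137260754729768.

137260754729768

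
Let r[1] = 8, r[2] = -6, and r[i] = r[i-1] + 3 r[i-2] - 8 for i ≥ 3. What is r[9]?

r[3] = (-6) + 3(8) - 8 = 10
r[4] = 10 + 3(-6) - 8 = -16
r[5] = (-16) + 3(10) - 8 = 6
r[6] = 6 + 3(-16) - 8 = -50
r[7] = (-50) + 3(6) - 8 = -40
r[8] = (-40) + 3(-50) - 8 = -198
r[9] = (-198) + 3(-40) - 8 = -326

-326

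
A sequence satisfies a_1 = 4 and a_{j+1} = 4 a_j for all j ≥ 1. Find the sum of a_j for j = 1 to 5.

1364

a_2 = 4·4 = 16
a_3 = 4·16 = 64
a_4 = 4·64 = 256
a_5 = 4·256 = 1024
Sum = 4 + 16 + 64 + 256 + 1024 = 1364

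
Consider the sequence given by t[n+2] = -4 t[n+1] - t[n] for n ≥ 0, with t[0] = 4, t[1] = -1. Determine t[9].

t[2] = -4(-1) - 4 = 0
t[3] = -4(0) - (-1) = 1
t[4] = -4(1) - 0 = -4
t[5] = -4(-4) - 1 = 15
t[6] = -4(15) - (-4) = -56
t[7] = -4(-56) - 15 = 209
t[8] = -4(209) - (-56) = -780
t[9] = -4(-780) - 209 = 2911

2911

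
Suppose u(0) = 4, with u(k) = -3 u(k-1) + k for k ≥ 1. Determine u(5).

-925

u(1) = -3·4 + 1 = -11
u(2) = -3·(-11) + 2 = 35
u(3) = -3·35 + 3 = -102
u(4) = -3·(-102) + 4 = 310
u(5) = -3·310 + 5 = -925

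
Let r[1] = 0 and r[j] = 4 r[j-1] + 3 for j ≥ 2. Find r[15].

268435455

The fixed point is 3/(1 - 4) = -1, so r[j] + 1 = 4(r[j-1] + 1).
Hence r[j] = 1·4^{j-1} - 1.
r[15] = 1·4^{14} - 1 = 1·268435456 - 1 = 268435455.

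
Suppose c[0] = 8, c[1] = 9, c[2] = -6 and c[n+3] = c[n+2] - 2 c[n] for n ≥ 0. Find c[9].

c[3] = (-6) - 2*8 = -22
c[4] = (-22) - 2*9 = -40
c[5] = (-40) - 2*(-6) = -28
c[6] = (-28) - 2*(-22) = 16
c[7] = 16 - 2*(-40) = 96
c[8] = 96 - 2*(-28) = 152
c[9] = 152 - 2*16 = 120

120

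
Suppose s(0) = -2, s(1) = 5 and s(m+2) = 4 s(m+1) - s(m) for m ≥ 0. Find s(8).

s(2) = 4(5) - (-2) = 22
s(3) = 4(22) - 5 = 83
s(4) = 4(83) - 22 = 310
s(5) = 4(310) - 83 = 1157
s(6) = 4(1157) - 310 = 4318
s(7) = 4(4318) - 1157 = 16115
s(8) = 4(16115) - 4318 = 60142

60142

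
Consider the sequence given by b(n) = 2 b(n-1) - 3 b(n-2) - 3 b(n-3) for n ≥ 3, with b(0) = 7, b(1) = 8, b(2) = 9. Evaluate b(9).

b(3) = 2(9) - 3(8) - 3(7) = -27
b(4) = 2(-27) - 3(9) - 3(8) = -105
b(5) = 2(-105) - 3(-27) - 3(9) = -156
b(6) = 2(-156) - 3(-105) - 3(-27) = 84
b(7) = 2(84) - 3(-156) - 3(-105) = 951
b(8) = 2(951) - 3(84) - 3(-156) = 2118
b(9) = 2(2118) - 3(951) - 3(84) = 1131

1131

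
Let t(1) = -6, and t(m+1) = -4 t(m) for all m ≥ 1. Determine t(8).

t(2) = -4*(-6) = 24
t(3) = -4*24 = -96
t(4) = -4*(-96) = 384
t(5) = -4*384 = -1536
t(6) = -4*(-1536) = 6144
t(7) = -4*6144 = -24576
t(8) = -4*(-24576) = 98304

98304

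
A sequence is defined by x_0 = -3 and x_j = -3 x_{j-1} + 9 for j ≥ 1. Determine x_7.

11484

x_1 = -3·(-3) + 9 = 18
x_2 = -3·18 + 9 = -45
x_3 = -3·(-45) + 9 = 144
x_4 = -3·144 + 9 = -423
x_5 = -3·(-423) + 9 = 1278
x_6 = -3·1278 + 9 = -3825
x_7 = -3·(-3825) + 9 = 11484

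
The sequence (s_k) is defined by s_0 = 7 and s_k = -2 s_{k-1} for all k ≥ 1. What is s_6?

448

s_1 = -2·7 = -14
s_2 = -2·(-14) = 28
s_3 = -2·28 = -56
s_4 = -2·(-56) = 112
s_5 = -2·112 = -224
s_6 = -2·(-224) = 448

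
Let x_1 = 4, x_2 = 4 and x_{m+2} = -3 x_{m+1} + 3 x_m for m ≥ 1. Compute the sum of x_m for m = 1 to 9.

-6136

x_3 = -3(4) + 3(4) = 0
x_4 = -3(0) + 3(4) = 12
x_5 = -3(12) + 3(0) = -36
x_6 = -3(-36) + 3(12) = 144
x_7 = -3(144) + 3(-36) = -540
x_8 = -3(-540) + 3(144) = 2052
x_9 = -3(2052) + 3(-540) = -7776
Sum = 4 + 4 + 0 + 12 + (-36) + 144 + (-540) + 2052 + (-7776) = -6136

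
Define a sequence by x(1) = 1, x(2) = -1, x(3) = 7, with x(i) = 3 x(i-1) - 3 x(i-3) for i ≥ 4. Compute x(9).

x(4) = 3(7) - 3(1) = 18
x(5) = 3(18) - 3(-1) = 57
x(6) = 3(57) - 3(7) = 150
x(7) = 3(150) - 3(18) = 396
x(8) = 3(396) - 3(57) = 1017
x(9) = 3(1017) - 3(150) = 2601

2601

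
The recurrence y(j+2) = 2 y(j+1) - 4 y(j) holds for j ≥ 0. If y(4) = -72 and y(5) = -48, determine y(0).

Rearranging, y(j-2) = (y(j) - 2 y(j-1)) / -4.
y(3) = (-48 - 2*(-72)) / -4 = 96/-4 = -24
y(2) = (-72 - 2*(-24)) / -4 = -24/-4 = 6
y(1) = (-24 - 2*6) / -4 = -36/-4 = 9
y(0) = (6 - 2*9) / -4 = -12/-4 = 3

3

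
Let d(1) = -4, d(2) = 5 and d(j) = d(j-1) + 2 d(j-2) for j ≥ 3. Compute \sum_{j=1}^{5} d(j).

6

d(3) = 5 + 2·(-4) = -3
d(4) = (-3) + 2·5 = 7
d(5) = 7 + 2·(-3) = 1
Sum = (-4) + 5 + (-3) + 7 + 1 = 6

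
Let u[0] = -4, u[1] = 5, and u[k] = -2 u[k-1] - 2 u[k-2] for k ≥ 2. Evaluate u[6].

8

u[2] = -2(5) - 2(-4) = -2
u[3] = -2(-2) - 2(5) = -6
u[4] = -2(-6) - 2(-2) = 16
u[5] = -2(16) - 2(-6) = -20
u[6] = -2(-20) - 2(16) = 8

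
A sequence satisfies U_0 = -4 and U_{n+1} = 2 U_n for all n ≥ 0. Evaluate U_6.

U_1 = 2(-4) = -8
U_2 = 2(-8) = -16
U_3 = 2(-16) = -32
U_4 = 2(-32) = -64
U_5 = 2(-64) = -128
U_6 = 2(-128) = -256

-256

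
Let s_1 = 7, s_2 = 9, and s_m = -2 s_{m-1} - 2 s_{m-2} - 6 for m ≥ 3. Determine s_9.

130

s_3 = -2*9 - 2*7 - 6 = -38
s_4 = -2*(-38) - 2*9 - 6 = 52
s_5 = -2*52 - 2*(-38) - 6 = -34
s_6 = -2*(-34) - 2*52 - 6 = -42
s_7 = -2*(-42) - 2*(-34) - 6 = 146
s_8 = -2*146 - 2*(-42) - 6 = -214
s_9 = -2*(-214) - 2*146 - 6 = 130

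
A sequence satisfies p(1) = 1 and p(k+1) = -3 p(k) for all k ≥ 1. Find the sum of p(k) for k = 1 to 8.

-1640

p(2) = -3·1 = -3
p(3) = -3·(-3) = 9
p(4) = -3·9 = -27
p(5) = -3·(-27) = 81
p(6) = -3·81 = -243
p(7) = -3·(-243) = 729
p(8) = -3·729 = -2187
Sum = 1 + (-3) + 9 + (-27) + 81 + (-243) + 729 + (-2187) = -1640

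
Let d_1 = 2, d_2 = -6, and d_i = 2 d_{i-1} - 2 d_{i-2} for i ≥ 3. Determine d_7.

d_3 = 2·(-6) - 2·2 = -16
d_4 = 2·(-16) - 2·(-6) = -20
d_5 = 2·(-20) - 2·(-16) = -8
d_6 = 2·(-8) - 2·(-20) = 24
d_7 = 2·24 - 2·(-8) = 64

64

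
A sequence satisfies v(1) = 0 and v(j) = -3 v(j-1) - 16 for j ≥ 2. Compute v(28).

-30502389939952

The fixed point is -16/(1 + 3) = -4, so v(j) + 4 = -3(v(j-1) + 4).
Hence v(j) = 4·(-3)^{j-1} - 4.
v(28) = 4·(-3)^{27} - 4 = 4·-7625597484987 - 4 = -30502389939952.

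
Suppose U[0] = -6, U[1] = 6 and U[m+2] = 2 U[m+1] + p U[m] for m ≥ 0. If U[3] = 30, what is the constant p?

-1

U[2] = 12 - 6p
U[3] = 24 - 6p
So 24 - 6p = 30, giving p = -1.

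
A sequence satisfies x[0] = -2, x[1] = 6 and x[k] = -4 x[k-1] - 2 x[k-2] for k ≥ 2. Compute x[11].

x[2] = -4*6 - 2*(-2) = -20
x[3] = -4*(-20) - 2*6 = 68
x[4] = -4*68 - 2*(-20) = -232
x[5] = -4*(-232) - 2*68 = 792
x[6] = -4*792 - 2*(-232) = -2704
x[7] = -4*(-2704) - 2*792 = 9232
x[8] = -4*9232 - 2*(-2704) = -31520
x[9] = -4*(-31520) - 2*9232 = 107616
x[10] = -4*107616 - 2*(-31520) = -367424
x[11] = -4*(-367424) - 2*107616 = 1254464

1254464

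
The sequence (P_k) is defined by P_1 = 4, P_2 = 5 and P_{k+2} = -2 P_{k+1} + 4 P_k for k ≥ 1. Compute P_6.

16

P_3 = -2·5 + 4·4 = 6
P_4 = -2·6 + 4·5 = 8
P_5 = -2·8 + 4·6 = 8
P_6 = -2·8 + 4·8 = 16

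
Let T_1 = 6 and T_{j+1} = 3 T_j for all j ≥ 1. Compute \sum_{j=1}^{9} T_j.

59046

T_2 = 3(6) = 18
T_3 = 3(18) = 54
T_4 = 3(54) = 162
T_5 = 3(162) = 486
T_6 = 3(486) = 1458
T_7 = 3(1458) = 4374
T_8 = 3(4374) = 13122
T_9 = 3(13122) = 39366
Sum = 6 + 18 + 54 + 162 + 486 + 1458 + 4374 + 13122 + 39366 = 59046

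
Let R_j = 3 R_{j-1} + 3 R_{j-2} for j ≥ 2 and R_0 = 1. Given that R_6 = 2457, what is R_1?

Let R_1 = v.
R_2 = 3 + 3v
R_3 = 9 + 12v
R_4 = 36 + 45v
R_5 = 135 + 171v
R_6 = 513 + 648v
So 513 + 648v = 2457, giving v = 3.

3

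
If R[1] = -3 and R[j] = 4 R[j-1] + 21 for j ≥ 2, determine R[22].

The fixed point is 21/(1 - 4) = -7, so R[j] + 7 = 4(R[j-1] + 7).
Hence R[j] = 4·4^{j-1} - 7.
R[22] = 4·4^{21} - 7 = 4·4398046511104 - 7 = 17592186044409.

17592186044409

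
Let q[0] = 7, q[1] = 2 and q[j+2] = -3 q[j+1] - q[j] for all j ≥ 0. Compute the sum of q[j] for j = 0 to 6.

-481

q[2] = -3*2 - 7 = -13
q[3] = -3*(-13) - 2 = 37
q[4] = -3*37 - (-13) = -98
q[5] = -3*(-98) - 37 = 257
q[6] = -3*257 - (-98) = -673
Sum = 7 + 2 + (-13) + 37 + (-98) + 257 + (-673) = -481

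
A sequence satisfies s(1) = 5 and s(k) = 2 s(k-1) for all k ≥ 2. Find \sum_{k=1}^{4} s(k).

75

s(2) = 2·5 = 10
s(3) = 2·10 = 20
s(4) = 2·20 = 40
Sum = 5 + 10 + 20 + 40 = 75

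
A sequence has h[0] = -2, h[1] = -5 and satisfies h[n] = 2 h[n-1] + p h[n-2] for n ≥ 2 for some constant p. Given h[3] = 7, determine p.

-3

h[2] = -10 - 2p
h[3] = -20 - 9p
So -20 - 9p = 7, giving p = -3.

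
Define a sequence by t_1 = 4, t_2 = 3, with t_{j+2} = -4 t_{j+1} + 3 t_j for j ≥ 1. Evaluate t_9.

t_3 = -4·3 + 3·4 = 0
t_4 = -4·0 + 3·3 = 9
t_5 = -4·9 + 3·0 = -36
t_6 = -4·(-36) + 3·9 = 171
t_7 = -4·171 + 3·(-36) = -792
t_8 = -4·(-792) + 3·171 = 3681
t_9 = -4·3681 + 3·(-792) = -17100

-17100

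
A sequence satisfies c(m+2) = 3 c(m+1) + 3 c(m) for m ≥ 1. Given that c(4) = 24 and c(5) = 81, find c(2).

Rearranging, c(m-2) = (c(m) - 3 c(m-1)) / 3.
c(3) = (81 - 3(24)) / 3 = 9/3 = 3
c(2) = (24 - 3(3)) / 3 = 15/3 = 5

5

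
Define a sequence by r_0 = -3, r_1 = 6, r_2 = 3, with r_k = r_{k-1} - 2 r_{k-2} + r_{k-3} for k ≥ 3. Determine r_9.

r_3 = 3 - 2*6 + (-3) = -12
r_4 = (-12) - 2*3 + 6 = -12
r_5 = (-12) - 2*(-12) + 3 = 15
r_6 = 15 - 2*(-12) + (-12) = 27
r_7 = 27 - 2*15 + (-12) = -15
r_8 = (-15) - 2*27 + 15 = -54
r_9 = (-54) - 2*(-15) + 27 = 3

3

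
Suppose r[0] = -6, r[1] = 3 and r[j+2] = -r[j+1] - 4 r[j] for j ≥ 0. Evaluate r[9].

r[2] = -3 - 4·(-6) = 21
r[3] = -21 - 4·3 = -33
r[4] = -(-33) - 4·21 = -51
r[5] = -(-51) - 4·(-33) = 183
r[6] = -183 - 4·(-51) = 21
r[7] = -21 - 4·183 = -753
r[8] = -(-753) - 4·21 = 669
r[9] = -669 - 4·(-753) = 2343

2343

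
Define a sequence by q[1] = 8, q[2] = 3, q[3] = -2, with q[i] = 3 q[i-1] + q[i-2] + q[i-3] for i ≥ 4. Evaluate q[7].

q[4] = 3*(-2) + 3 + 8 = 5
q[5] = 3*5 + (-2) + 3 = 16
q[6] = 3*16 + 5 + (-2) = 51
q[7] = 3*51 + 16 + 5 = 174

174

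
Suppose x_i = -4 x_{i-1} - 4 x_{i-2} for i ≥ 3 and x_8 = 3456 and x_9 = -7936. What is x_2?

6

Rearranging, x_{i-2} = (x_i + 4 x_{i-1}) / -4.
x_7 = (-7936 + 4*3456) / -4 = 5888/-4 = -1472
x_6 = (3456 + 4*(-1472)) / -4 = -2432/-4 = 608
x_5 = (-1472 + 4*608) / -4 = 960/-4 = -240
x_4 = (608 + 4*(-240)) / -4 = -352/-4 = 88
x_3 = (-240 + 4*88) / -4 = 112/-4 = -28
x_2 = (88 + 4*(-28)) / -4 = -24/-4 = 6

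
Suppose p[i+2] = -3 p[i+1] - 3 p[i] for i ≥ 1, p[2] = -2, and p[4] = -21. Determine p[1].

-1

Let p[1] = y.
p[3] = 6 - 3y
p[4] = -12 + 9y
So -12 + 9y = -21, giving y = -1.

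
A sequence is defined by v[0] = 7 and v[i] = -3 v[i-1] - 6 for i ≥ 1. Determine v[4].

687

v[1] = -3*7 - 6 = -27
v[2] = -3*(-27) - 6 = 75
v[3] = -3*75 - 6 = -231
v[4] = -3*(-231) - 6 = 687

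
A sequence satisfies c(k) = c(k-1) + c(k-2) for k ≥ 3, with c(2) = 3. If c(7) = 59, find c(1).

7

Let c(1) = v.
c(3) = 3 + v
c(4) = 6 + v
c(5) = 9 + 2v
c(6) = 15 + 3v
c(7) = 24 + 5v
So 24 + 5v = 59, giving v = 7.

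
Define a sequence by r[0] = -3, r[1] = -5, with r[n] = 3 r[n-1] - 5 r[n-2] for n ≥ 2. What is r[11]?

r[2] = 3*(-5) - 5*(-3) = 0
r[3] = 3*0 - 5*(-5) = 25
r[4] = 3*25 - 5*0 = 75
r[5] = 3*75 - 5*25 = 100
r[6] = 3*100 - 5*75 = -75
r[7] = 3*(-75) - 5*100 = -725
r[8] = 3*(-725) - 5*(-75) = -1800
r[9] = 3*(-1800) - 5*(-725) = -1775
r[10] = 3*(-1775) - 5*(-1800) = 3675
r[11] = 3*3675 - 5*(-1775) = 19900

19900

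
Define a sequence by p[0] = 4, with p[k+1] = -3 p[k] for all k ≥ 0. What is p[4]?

p[1] = -3·4 = -12
p[2] = -3·(-12) = 36
p[3] = -3·36 = -108
p[4] = -3·(-108) = 324

324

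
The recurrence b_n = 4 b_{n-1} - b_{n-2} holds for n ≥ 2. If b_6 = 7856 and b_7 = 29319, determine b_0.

Rearranging, b_{n-2} = -(b_n - 4 b_{n-1}).
b_5 = -(29319 - 4(7856)) = 2105
b_4 = -(7856 - 4(2105)) = 564
b_3 = -(2105 - 4(564)) = 151
b_2 = -(564 - 4(151)) = 40
b_1 = -(151 - 4(40)) = 9
b_0 = -(40 - 4(9)) = -4

-4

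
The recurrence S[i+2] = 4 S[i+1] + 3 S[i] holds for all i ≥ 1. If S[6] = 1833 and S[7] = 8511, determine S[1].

Rearranging, S[i-2] = (S[i] - 4 S[i-1]) / 3.
S[5] = (8511 - 4·1833) / 3 = 1179/3 = 393
S[4] = (1833 - 4·393) / 3 = 261/3 = 87
S[3] = (393 - 4·87) / 3 = 45/3 = 15
S[2] = (87 - 4·15) / 3 = 27/3 = 9
S[1] = (15 - 4·9) / 3 = -21/3 = -7

-7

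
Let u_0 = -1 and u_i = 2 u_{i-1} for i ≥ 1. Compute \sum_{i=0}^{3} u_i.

u_1 = 2(-1) = -2
u_2 = 2(-2) = -4
u_3 = 2(-4) = -8
Sum = (-1) + (-2) + (-4) + (-8) = -15

-15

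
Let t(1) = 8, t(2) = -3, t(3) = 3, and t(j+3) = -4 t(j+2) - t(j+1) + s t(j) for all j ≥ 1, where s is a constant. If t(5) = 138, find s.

t(4) = -9 + 8s
t(5) = 33 - 35s
So 33 - 35s = 138, giving s = -3.

-3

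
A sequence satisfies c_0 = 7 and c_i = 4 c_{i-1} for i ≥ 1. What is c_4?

1792

c_1 = 4·7 = 28
c_2 = 4·28 = 112
c_3 = 4·112 = 448
c_4 = 4·448 = 1792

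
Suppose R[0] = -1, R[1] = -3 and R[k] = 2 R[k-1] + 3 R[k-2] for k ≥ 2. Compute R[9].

-19683

R[2] = 2(-3) + 3(-1) = -9
R[3] = 2(-9) + 3(-3) = -27
R[4] = 2(-27) + 3(-9) = -81
R[5] = 2(-81) + 3(-27) = -243
R[6] = 2(-243) + 3(-81) = -729
R[7] = 2(-729) + 3(-243) = -2187
R[8] = 2(-2187) + 3(-729) = -6561
R[9] = 2(-6561) + 3(-2187) = -19683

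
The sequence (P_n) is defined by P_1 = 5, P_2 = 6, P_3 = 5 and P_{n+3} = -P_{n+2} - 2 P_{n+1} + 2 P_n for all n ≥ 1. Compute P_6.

P_4 = -5 - 2(6) + 2(5) = -7
P_5 = -(-7) - 2(5) + 2(6) = 9
P_6 = -9 - 2(-7) + 2(5) = 15

15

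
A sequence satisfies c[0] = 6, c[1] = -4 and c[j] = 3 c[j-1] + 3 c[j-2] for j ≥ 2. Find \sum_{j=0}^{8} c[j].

9464

c[2] = 3(-4) + 3(6) = 6
c[3] = 3(6) + 3(-4) = 6
c[4] = 3(6) + 3(6) = 36
c[5] = 3(36) + 3(6) = 126
c[6] = 3(126) + 3(36) = 486
c[7] = 3(486) + 3(126) = 1836
c[8] = 3(1836) + 3(486) = 6966
Sum = 6 + (-4) + 6 + 6 + 36 + 126 + 486 + 1836 + 6966 = 9464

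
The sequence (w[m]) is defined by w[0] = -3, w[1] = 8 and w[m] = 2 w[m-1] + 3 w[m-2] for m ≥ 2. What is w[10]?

73807

w[2] = 2(8) + 3(-3) = 7
w[3] = 2(7) + 3(8) = 38
w[4] = 2(38) + 3(7) = 97
w[5] = 2(97) + 3(38) = 308
w[6] = 2(308) + 3(97) = 907
w[7] = 2(907) + 3(308) = 2738
w[8] = 2(2738) + 3(907) = 8197
w[9] = 2(8197) + 3(2738) = 24608
w[10] = 2(24608) + 3(8197) = 73807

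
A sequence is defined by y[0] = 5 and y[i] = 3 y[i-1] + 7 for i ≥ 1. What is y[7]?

y[1] = 3(5) + 7 = 22
y[2] = 3(22) + 7 = 73
y[3] = 3(73) + 7 = 226
y[4] = 3(226) + 7 = 685
y[5] = 3(685) + 7 = 2062
y[6] = 3(2062) + 7 = 6193
y[7] = 3(6193) + 7 = 18586

18586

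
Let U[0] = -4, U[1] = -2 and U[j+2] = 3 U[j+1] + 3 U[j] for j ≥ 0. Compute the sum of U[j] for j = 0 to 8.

-65352

U[2] = 3*(-2) + 3*(-4) = -18
U[3] = 3*(-18) + 3*(-2) = -60
U[4] = 3*(-60) + 3*(-18) = -234
U[5] = 3*(-234) + 3*(-60) = -882
U[6] = 3*(-882) + 3*(-234) = -3348
U[7] = 3*(-3348) + 3*(-882) = -12690
U[8] = 3*(-12690) + 3*(-3348) = -48114
Sum = (-4) + (-2) + (-18) + (-60) + (-234) + (-882) + (-3348) + (-12690) + (-48114) = -65352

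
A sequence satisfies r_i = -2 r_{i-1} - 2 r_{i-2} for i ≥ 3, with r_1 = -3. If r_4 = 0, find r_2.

Let r_2 = v.
r_3 = 6 - 2v
r_4 = -12 + 2v
So -12 + 2v = 0, giving v = 6.

6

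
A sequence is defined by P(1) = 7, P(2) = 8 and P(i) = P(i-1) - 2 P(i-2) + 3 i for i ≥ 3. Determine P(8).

1

P(3) = 8 - 2*7 + 9 = 3
P(4) = 3 - 2*8 + 12 = -1
P(5) = (-1) - 2*3 + 15 = 8
P(6) = 8 - 2*(-1) + 18 = 28
P(7) = 28 - 2*8 + 21 = 33
P(8) = 33 - 2*28 + 24 = 1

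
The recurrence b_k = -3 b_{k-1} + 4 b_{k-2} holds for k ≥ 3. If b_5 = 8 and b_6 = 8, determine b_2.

8

Rearranging, b_{k-2} = (b_k + 3 b_{k-1}) / 4.
b_4 = (8 + 3·8) / 4 = 32/4 = 8
b_3 = (8 + 3·8) / 4 = 32/4 = 8
b_2 = (8 + 3·8) / 4 = 32/4 = 8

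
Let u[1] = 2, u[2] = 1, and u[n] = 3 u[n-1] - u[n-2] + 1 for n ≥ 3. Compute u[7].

u[3] = 3(1) - 2 + 1 = 2
u[4] = 3(2) - 1 + 1 = 6
u[5] = 3(6) - 2 + 1 = 17
u[6] = 3(17) - 6 + 1 = 46
u[7] = 3(46) - 17 + 1 = 122

122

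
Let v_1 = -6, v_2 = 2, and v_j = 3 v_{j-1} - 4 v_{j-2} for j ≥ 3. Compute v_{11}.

v_3 = 3(2) - 4(-6) = 30
v_4 = 3(30) - 4(2) = 82
v_5 = 3(82) - 4(30) = 126
v_6 = 3(126) - 4(82) = 50
v_7 = 3(50) - 4(126) = -354
v_8 = 3(-354) - 4(50) = -1262
v_9 = 3(-1262) - 4(-354) = -2370
v_{10} = 3(-2370) - 4(-1262) = -2062
v_{11} = 3(-2062) - 4(-2370) = 3294

3294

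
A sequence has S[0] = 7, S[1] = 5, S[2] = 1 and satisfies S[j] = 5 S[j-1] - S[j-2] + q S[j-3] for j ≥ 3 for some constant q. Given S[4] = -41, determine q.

-1

S[3] = 7q
S[4] = -1 + 40q
So -1 + 40q = -41, giving q = -1.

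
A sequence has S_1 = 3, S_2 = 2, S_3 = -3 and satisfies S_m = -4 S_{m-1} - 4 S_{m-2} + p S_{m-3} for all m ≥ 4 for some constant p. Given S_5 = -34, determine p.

S_4 = 4 + 3p
S_5 = -4 - 10p
So -4 - 10p = -34, giving p = 3.

3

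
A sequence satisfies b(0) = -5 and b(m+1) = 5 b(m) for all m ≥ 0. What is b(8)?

-1953125

b(1) = 5*(-5) = -25
b(2) = 5*(-25) = -125
b(3) = 5*(-125) = -625
b(4) = 5*(-625) = -3125
b(5) = 5*(-3125) = -15625
b(6) = 5*(-15625) = -78125
b(7) = 5*(-78125) = -390625
b(8) = 5*(-390625) = -1953125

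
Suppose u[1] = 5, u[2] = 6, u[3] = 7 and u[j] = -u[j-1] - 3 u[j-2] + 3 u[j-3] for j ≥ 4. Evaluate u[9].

433

u[4] = -7 - 3·6 + 3·5 = -10
u[5] = -(-10) - 3·7 + 3·6 = 7
u[6] = -7 - 3·(-10) + 3·7 = 44
u[7] = -44 - 3·7 + 3·(-10) = -95
u[8] = -(-95) - 3·44 + 3·7 = -16
u[9] = -(-16) - 3·(-95) + 3·44 = 433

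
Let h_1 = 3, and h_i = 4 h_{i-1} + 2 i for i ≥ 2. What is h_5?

1162

h_2 = 4(3) + 4 = 16
h_3 = 4(16) + 6 = 70
h_4 = 4(70) + 8 = 288
h_5 = 4(288) + 10 = 1162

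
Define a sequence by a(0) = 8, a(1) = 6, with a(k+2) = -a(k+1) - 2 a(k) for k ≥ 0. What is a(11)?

-38

a(2) = -6 - 2·8 = -22
a(3) = -(-22) - 2·6 = 10
a(4) = -10 - 2·(-22) = 34
a(5) = -34 - 2·10 = -54
a(6) = -(-54) - 2·34 = -14
a(7) = -(-14) - 2·(-54) = 122
a(8) = -122 - 2·(-14) = -94
a(9) = -(-94) - 2·122 = -150
a(10) = -(-150) - 2·(-94) = 338
a(11) = -338 - 2·(-150) = -38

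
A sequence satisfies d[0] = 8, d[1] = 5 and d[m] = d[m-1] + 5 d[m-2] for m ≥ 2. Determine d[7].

d[2] = 5 + 5·8 = 45
d[3] = 45 + 5·5 = 70
d[4] = 70 + 5·45 = 295
d[5] = 295 + 5·70 = 645
d[6] = 645 + 5·295 = 2120
d[7] = 2120 + 5·645 = 5345

5345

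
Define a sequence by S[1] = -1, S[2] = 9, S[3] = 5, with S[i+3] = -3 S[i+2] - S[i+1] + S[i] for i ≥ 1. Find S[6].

S[4] = -3·5 - 9 + (-1) = -25
S[5] = -3·(-25) - 5 + 9 = 79
S[6] = -3·79 - (-25) + 5 = -207

-207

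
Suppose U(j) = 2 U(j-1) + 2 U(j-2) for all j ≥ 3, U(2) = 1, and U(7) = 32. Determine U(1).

-1

Let U(1) = w.
U(3) = 2 + 2w
U(4) = 6 + 4w
U(5) = 16 + 12w
U(6) = 44 + 32w
U(7) = 120 + 88w
So 120 + 88w = 32, giving w = -1.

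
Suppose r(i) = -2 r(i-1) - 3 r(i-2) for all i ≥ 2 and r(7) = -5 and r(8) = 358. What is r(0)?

Rearranging, r(i-2) = (r(i) + 2 r(i-1)) / -3.
r(6) = (358 + 2*(-5)) / -3 = 348/-3 = -116
r(5) = (-5 + 2*(-116)) / -3 = -237/-3 = 79
r(4) = (-116 + 2*79) / -3 = 42/-3 = -14
r(3) = (79 + 2*(-14)) / -3 = 51/-3 = -17
r(2) = (-14 + 2*(-17)) / -3 = -48/-3 = 16
r(1) = (-17 + 2*16) / -3 = 15/-3 = -5
r(0) = (16 + 2*(-5)) / -3 = 6/-3 = -2

-2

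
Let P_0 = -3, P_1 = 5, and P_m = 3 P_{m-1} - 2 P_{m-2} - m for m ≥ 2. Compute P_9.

2615

P_2 = 3*5 - 2*(-3) - 2 = 19
P_3 = 3*19 - 2*5 - 3 = 44
P_4 = 3*44 - 2*19 - 4 = 90
P_5 = 3*90 - 2*44 - 5 = 177
P_6 = 3*177 - 2*90 - 6 = 345
P_7 = 3*345 - 2*177 - 7 = 674
P_8 = 3*674 - 2*345 - 8 = 1324
P_9 = 3*1324 - 2*674 - 9 = 2615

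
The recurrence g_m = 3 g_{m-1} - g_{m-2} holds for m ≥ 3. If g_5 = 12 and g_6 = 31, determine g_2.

Rearranging, g_{m-2} = -(g_m - 3 g_{m-1}).
g_4 = -(31 - 3·12) = 5
g_3 = -(12 - 3·5) = 3
g_2 = -(5 - 3·3) = 4

4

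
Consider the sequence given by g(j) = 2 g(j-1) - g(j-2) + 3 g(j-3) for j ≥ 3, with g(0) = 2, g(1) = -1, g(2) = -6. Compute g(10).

g(3) = 2·(-6) - (-1) + 3·2 = -5
g(4) = 2·(-5) - (-6) + 3·(-1) = -7
g(5) = 2·(-7) - (-5) + 3·(-6) = -27
g(6) = 2·(-27) - (-7) + 3·(-5) = -62
g(7) = 2·(-62) - (-27) + 3·(-7) = -118
g(8) = 2·(-118) - (-62) + 3·(-27) = -255
g(9) = 2·(-255) - (-118) + 3·(-62) = -578
g(10) = 2·(-578) - (-255) + 3·(-118) = -1255

-1255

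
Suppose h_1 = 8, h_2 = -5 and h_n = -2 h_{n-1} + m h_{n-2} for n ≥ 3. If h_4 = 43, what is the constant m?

h_3 = 10 + 8m
h_4 = -20 - 21m
So -20 - 21m = 43, giving m = -3.

-3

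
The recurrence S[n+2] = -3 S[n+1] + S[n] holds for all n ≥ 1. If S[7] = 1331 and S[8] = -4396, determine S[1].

Rearranging, S[n-2] = S[n] + 3 S[n-1].
S[6] = -4396 + 3*1331 = -403
S[5] = 1331 + 3*(-403) = 122
S[4] = -403 + 3*122 = -37
S[3] = 122 + 3*(-37) = 11
S[2] = -37 + 3*11 = -4
S[1] = 11 + 3*(-4) = -1

-1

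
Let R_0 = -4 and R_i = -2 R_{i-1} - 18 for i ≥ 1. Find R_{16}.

131066

The fixed point is -18/(1 + 2) = -6, so R_i + 6 = -2(R_{i-1} + 6).
Hence R_i = 2·(-2)^i - 6.
R_{16} = 2·(-2)^{16} - 6 = 2·65536 - 6 = 131066.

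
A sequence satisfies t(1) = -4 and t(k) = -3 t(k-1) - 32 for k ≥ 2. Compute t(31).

823564528378588

The fixed point is -32/(1 + 3) = -8, so t(k) + 8 = -3(t(k-1) + 8).
Hence t(k) = 4·(-3)^{k-1} - 8.
t(31) = 4·(-3)^{30} - 8 = 4·205891132094649 - 8 = 823564528378588.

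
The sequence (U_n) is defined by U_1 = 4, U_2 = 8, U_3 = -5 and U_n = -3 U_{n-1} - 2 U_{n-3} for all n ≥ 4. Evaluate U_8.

1205

U_4 = -3·(-5) - 2·4 = 7
U_5 = -3·7 - 2·8 = -37
U_6 = -3·(-37) - 2·(-5) = 121
U_7 = -3·121 - 2·7 = -377
U_8 = -3·(-377) - 2·(-37) = 1205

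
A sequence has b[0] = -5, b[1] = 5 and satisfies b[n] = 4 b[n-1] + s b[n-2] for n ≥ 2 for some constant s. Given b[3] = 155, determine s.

b[2] = 20 - 5s
b[3] = 80 - 15s
So 80 - 15s = 155, giving s = -5.

-5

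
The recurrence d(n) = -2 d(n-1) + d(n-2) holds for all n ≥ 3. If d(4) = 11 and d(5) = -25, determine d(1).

Rearranging, d(n-2) = d(n) + 2 d(n-1).
d(3) = -25 + 2(11) = -3
d(2) = 11 + 2(-3) = 5
d(1) = -3 + 2(5) = 7

7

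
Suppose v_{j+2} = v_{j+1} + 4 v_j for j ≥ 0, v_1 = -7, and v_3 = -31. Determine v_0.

Let v_0 = y.
v_2 = -7 + 4y
v_3 = -35 + 4y
So -35 + 4y = -31, giving y = 1.

1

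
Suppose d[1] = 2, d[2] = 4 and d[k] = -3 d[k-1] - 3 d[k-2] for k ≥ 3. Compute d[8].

-108

d[3] = -3·4 - 3·2 = -18
d[4] = -3·(-18) - 3·4 = 42
d[5] = -3·42 - 3·(-18) = -72
d[6] = -3·(-72) - 3·42 = 90
d[7] = -3·90 - 3·(-72) = -54
d[8] = -3·(-54) - 3·90 = -108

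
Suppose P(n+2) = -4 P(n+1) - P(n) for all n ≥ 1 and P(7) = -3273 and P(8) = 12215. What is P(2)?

5

Rearranging, P(n-2) = -(P(n) + 4 P(n-1)).
P(6) = -(12215 + 4·(-3273)) = 877
P(5) = -(-3273 + 4·877) = -235
P(4) = -(877 + 4·(-235)) = 63
P(3) = -(-235 + 4·63) = -17
P(2) = -(63 + 4·(-17)) = 5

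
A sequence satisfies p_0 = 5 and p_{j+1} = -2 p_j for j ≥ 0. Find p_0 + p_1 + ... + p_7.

p_1 = -2*5 = -10
p_2 = -2*(-10) = 20
p_3 = -2*20 = -40
p_4 = -2*(-40) = 80
p_5 = -2*80 = -160
p_6 = -2*(-160) = 320
p_7 = -2*320 = -640
Sum = 5 + (-10) + 20 + (-40) + 80 + (-160) + 320 + (-640) = -425

-425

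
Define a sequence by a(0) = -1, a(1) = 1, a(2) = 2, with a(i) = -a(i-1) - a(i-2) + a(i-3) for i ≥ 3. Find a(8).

3

a(3) = -2 - 1 + (-1) = -4
a(4) = -(-4) - 2 + 1 = 3
a(5) = -3 - (-4) + 2 = 3
a(6) = -3 - 3 + (-4) = -10
a(7) = -(-10) - 3 + 3 = 10
a(8) = -10 - (-10) + 3 = 3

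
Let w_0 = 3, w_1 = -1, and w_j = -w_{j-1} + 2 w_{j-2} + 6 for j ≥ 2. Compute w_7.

w_2 = -(-1) + 2·3 + 6 = 13
w_3 = -13 + 2·(-1) + 6 = -9
w_4 = -(-9) + 2·13 + 6 = 41
w_5 = -41 + 2·(-9) + 6 = -53
w_6 = -(-53) + 2·41 + 6 = 141
w_7 = -141 + 2·(-53) + 6 = -241

-241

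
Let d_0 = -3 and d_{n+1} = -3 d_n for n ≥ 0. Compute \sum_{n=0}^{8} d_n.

d_1 = -3·(-3) = 9
d_2 = -3·9 = -27
d_3 = -3·(-27) = 81
d_4 = -3·81 = -243
d_5 = -3·(-243) = 729
d_6 = -3·729 = -2187
d_7 = -3·(-2187) = 6561
d_8 = -3·6561 = -19683
Sum = (-3) + 9 + (-27) + 81 + (-243) + 729 + (-2187) + 6561 + (-19683) = -14763

-14763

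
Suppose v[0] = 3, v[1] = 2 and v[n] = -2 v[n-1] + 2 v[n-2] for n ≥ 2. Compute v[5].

v[2] = -2·2 + 2·3 = 2
v[3] = -2·2 + 2·2 = 0
v[4] = -2·0 + 2·2 = 4
v[5] = -2·4 + 2·0 = -8

-8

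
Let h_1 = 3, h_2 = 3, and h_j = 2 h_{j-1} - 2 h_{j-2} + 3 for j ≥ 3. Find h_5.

h_3 = 2*3 - 2*3 + 3 = 3
h_4 = 2*3 - 2*3 + 3 = 3
h_5 = 2*3 - 2*3 + 3 = 3

3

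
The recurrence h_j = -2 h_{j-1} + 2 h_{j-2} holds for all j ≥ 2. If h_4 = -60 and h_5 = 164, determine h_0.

-1

Rearranging, h_{j-2} = (h_j + 2 h_{j-1}) / 2.
h_3 = (164 + 2*(-60)) / 2 = 44/2 = 22
h_2 = (-60 + 2*22) / 2 = -16/2 = -8
h_1 = (22 + 2*(-8)) / 2 = 6/2 = 3
h_0 = (-8 + 2*3) / 2 = -2/2 = -1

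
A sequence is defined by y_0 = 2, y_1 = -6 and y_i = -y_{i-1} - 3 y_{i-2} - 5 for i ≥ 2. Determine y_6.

70

y_2 = -(-6) - 3(2) - 5 = -5
y_3 = -(-5) - 3(-6) - 5 = 18
y_4 = -18 - 3(-5) - 5 = -8
y_5 = -(-8) - 3(18) - 5 = -51
y_6 = -(-51) - 3(-8) - 5 = 70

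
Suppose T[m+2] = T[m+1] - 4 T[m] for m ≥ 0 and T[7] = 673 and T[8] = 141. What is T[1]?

Rearranging, T[m-2] = (T[m] - T[m-1]) / -4.
T[6] = (141 - 673) / -4 = -532/-4 = 133
T[5] = (673 - 133) / -4 = 540/-4 = -135
T[4] = (133 - (-135)) / -4 = 268/-4 = -67
T[3] = (-135 - (-67)) / -4 = -68/-4 = 17
T[2] = (-67 - 17) / -4 = -84/-4 = 21
T[1] = (17 - 21) / -4 = -4/-4 = 1

1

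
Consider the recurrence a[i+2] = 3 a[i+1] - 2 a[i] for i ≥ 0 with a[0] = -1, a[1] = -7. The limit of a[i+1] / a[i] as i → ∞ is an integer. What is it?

2

The characteristic equation is r^2 - 3r + 2 = 0, which factors as (r - 2)(r - 1) = 0.
So the roots are 2 and 1. Since |2| > |1| and the coefficient of 2^i is non-zero, the ratio tends to 2.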